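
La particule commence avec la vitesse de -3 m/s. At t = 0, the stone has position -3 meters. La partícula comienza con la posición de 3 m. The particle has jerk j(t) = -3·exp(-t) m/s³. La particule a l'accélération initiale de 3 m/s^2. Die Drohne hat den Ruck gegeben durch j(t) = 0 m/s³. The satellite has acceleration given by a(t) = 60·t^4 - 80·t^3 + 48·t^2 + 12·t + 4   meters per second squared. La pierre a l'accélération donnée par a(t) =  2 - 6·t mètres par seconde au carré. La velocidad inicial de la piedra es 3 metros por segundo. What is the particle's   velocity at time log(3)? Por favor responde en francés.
Nous devons trouver l'intégrale de notre équation du jerk j(t) = -3·exp(-t) 2 fois. L'intégrale du jerk, avec a(0) = 3, donne l'accélération: a(t) = 3·exp(-t). L'intégrale de l'accélération est la vitesse. En utilisant v(0) = -3, nous obtenons v(t) = -3·exp(-t). Nous avons la vitesse v(t) = -3·exp(-t). En substituant t = log(3): v(log(3)) = -1.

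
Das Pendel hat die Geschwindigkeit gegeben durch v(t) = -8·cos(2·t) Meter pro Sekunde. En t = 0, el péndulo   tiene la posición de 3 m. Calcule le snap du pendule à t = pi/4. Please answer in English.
Starting from velocity v(t) = -8·cos(2·t), we take 3 derivatives. Taking d/dt of v(t), we find a(t) = 16·sin(2·t). Taking d/dt of a(t), we find j(t) = 32·cos(2·t). Differentiating jerk, we get snap: s(t) = -64·sin(2·t). We have snap s(t) = -64·sin(2·t). Substituting t = pi/4: s(pi/4) = -64.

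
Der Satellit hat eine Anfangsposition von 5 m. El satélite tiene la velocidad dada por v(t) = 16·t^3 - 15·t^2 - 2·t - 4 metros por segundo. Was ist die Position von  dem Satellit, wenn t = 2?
Wir müssen die Stammfunktion unserer Gleichung für die Geschwindigkeit v(t) = 16·t^3 - 15·t^2 - 2·t - 4 1-mal finden. Mit ∫v(t)dt und Anwendung von x(0) = 5, finden wir x(t) = 4·t^4 - 5·t^3 - t^2 - 4·t + 5. Wir haben die Position x(t) = 4·t^4 - 5·t^3 - t^2 - 4·t + 5. Durch Einsetzen von t = 2: x(2) = 17.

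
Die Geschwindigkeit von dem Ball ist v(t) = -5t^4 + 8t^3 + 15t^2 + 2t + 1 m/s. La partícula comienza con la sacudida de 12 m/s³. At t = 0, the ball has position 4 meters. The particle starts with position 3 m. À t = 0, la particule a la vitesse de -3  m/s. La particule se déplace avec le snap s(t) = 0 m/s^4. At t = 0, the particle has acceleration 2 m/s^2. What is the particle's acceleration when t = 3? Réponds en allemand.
Wir müssen das Integral unserer Gleichung für den Snap s(t) = 0 2-mal finden. Durch Integration von dem Snap und Verwendung der Anfangsbedingung j(0) = 12, erhalten wir j(t) = 12. Die Stammfunktion von dem Ruck, mit a(0) = 2, ergibt die Beschleunigung: a(t) = 12·t + 2. Mit a(t) = 12·t + 2 und Einsetzen von t = 3, finden wir a = 38.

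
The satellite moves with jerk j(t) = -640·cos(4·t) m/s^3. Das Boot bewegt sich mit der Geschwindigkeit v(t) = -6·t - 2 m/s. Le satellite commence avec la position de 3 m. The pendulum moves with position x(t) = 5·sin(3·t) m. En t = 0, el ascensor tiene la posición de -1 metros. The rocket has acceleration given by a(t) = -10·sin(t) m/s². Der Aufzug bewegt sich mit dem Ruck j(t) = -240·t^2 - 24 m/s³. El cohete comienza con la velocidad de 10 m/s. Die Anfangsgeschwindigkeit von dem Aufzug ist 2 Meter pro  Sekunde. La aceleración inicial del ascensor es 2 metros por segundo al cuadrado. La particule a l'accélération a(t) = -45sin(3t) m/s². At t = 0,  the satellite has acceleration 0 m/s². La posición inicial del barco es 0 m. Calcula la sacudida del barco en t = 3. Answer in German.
Um dies zu lösen, müssen wir 2 Ableitungen unserer Gleichung für die Geschwindigkeit v(t) = -6·t - 2 nehmen. Die Ableitung von der Geschwindigkeit ergibt die Beschleunigung: a(t) = -6. Mit d/dt von a(t) finden wir j(t) = 0. Aus der Gleichung für den Ruck j(t) = 0, setzen wir t = 3 ein und erhalten j = 0.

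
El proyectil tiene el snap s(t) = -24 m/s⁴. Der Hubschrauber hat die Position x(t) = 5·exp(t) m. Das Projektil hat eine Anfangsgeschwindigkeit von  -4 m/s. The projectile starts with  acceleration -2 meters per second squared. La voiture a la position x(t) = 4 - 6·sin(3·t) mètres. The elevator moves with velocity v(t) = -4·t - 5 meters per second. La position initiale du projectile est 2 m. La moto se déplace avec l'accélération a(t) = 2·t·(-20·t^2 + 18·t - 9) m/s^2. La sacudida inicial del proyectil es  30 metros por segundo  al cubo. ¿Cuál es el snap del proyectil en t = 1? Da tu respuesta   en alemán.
Mit s(t) = -24 und Einsetzen von t = 1, finden wir s = -24.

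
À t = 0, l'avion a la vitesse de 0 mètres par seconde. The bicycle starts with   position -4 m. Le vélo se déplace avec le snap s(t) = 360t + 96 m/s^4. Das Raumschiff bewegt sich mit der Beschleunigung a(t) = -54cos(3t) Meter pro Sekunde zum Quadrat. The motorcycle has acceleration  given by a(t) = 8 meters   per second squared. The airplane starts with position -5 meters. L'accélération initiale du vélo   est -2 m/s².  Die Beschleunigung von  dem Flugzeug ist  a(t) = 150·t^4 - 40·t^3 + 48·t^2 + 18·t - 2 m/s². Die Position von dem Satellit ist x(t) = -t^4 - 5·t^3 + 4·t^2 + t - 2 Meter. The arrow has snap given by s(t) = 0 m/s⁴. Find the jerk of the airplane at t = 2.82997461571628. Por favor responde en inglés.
To solve this, we need to take 1 derivative of our acceleration equation a(t) = 150·t^4 - 40·t^3 + 48·t^2 + 18·t - 2. Differentiating acceleration, we get jerk: j(t) = 600·t^3 - 120·t^2 + 96·t + 18. Using j(t) = 600·t^3 - 120·t^2 + 96·t + 18 and substituting t = 2.82997461571628, we find j = 12927.3730669775.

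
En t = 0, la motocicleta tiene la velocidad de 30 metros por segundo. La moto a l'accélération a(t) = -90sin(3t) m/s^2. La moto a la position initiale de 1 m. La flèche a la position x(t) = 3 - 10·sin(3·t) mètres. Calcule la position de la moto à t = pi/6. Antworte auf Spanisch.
Necesitamos integrar nuestra ecuación de la aceleración a(t) = -90·sin(3·t) 2 veces. La antiderivada de la aceleración, con v(0) = 30, da la velocidad: v(t) = 30·cos(3·t). Integrando la velocidad y usando la condición inicial x(0) = 1, obtenemos x(t) = 10·sin(3·t) + 1. De la ecuación de la posición x(t) = 10·sin(3·t) + 1, sustituimos t = pi/6 para obtener x = 11.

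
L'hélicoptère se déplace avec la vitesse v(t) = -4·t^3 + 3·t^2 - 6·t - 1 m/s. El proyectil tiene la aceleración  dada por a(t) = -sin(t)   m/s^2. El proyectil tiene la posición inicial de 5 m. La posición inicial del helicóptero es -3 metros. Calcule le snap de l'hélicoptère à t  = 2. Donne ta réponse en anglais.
We must differentiate our velocity equation v(t) = -4·t^3 + 3·t^2 - 6·t - 1 3 times. Differentiating velocity, we get acceleration: a(t) = -12·t^2 + 6·t - 6. The derivative of acceleration gives jerk: j(t) = 6 - 24·t. The derivative of jerk gives snap: s(t) = -24. From the given snap equation s(t) = -24, we substitute t = 2 to get s = -24.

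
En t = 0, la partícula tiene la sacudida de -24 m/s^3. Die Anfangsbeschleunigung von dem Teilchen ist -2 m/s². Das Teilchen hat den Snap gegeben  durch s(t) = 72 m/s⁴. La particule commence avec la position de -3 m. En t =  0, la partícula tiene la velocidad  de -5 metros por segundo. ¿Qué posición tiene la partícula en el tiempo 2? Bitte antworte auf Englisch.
Starting from snap s(t) = 72, we take 4 antiderivatives. The integral of snap, with j(0) = -24, gives jerk: j(t) = 72·t - 24. Integrating jerk and using the initial condition a(0) = -2, we get a(t) = 36·t^2 - 24·t - 2. Integrating acceleration and using the initial condition v(0) = -5, we get v(t) = 12·t^3 - 12·t^2 - 2·t - 5. The integral of velocity is position. Using x(0) = -3, we get x(t) = 3·t^4 - 4·t^3 - t^2 - 5·t - 3. Using x(t) = 3·t^4 - 4·t^3 - t^2 - 5·t - 3 and substituting t = 2, we find x = -1.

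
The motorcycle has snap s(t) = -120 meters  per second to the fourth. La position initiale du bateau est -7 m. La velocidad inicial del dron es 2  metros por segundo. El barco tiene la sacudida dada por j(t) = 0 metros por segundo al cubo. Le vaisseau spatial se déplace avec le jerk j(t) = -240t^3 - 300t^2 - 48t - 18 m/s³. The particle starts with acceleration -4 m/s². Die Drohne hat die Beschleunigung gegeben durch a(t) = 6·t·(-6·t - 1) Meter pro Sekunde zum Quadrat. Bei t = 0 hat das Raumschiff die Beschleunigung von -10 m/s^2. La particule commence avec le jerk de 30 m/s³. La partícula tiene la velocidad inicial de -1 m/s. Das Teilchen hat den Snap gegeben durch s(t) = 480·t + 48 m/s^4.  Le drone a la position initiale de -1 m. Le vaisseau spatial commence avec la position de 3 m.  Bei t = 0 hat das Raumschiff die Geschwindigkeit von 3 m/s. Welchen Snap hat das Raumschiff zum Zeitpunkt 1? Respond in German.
Ausgehend von dem Ruck j(t) = -240·t^3 - 300·t^2 - 48·t - 18, nehmen wir 1 Ableitung. Durch Ableiten von dem Ruck erhalten wir den Snap: s(t) = -720·t^2 - 600·t - 48. Mit s(t) = -720·t^2 - 600·t - 48 und Einsetzen von t = 1, finden wir s = -1368.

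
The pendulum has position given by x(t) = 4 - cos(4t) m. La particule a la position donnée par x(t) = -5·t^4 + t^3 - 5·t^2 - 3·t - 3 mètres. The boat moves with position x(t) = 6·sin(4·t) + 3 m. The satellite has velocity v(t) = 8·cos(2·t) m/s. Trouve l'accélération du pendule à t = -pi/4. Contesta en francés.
En partant de la position x(t) = 4 - cos(4·t), nous prenons 2 dérivées. La dérivée de la position donne la vitesse: v(t) = 4·sin(4·t). La dérivée de la vitesse donne l'accélération: a(t) = 16·cos(4·t). En utilisant a(t) = 16·cos(4·t) et en substituant t = -pi/4, nous trouvons a = -16.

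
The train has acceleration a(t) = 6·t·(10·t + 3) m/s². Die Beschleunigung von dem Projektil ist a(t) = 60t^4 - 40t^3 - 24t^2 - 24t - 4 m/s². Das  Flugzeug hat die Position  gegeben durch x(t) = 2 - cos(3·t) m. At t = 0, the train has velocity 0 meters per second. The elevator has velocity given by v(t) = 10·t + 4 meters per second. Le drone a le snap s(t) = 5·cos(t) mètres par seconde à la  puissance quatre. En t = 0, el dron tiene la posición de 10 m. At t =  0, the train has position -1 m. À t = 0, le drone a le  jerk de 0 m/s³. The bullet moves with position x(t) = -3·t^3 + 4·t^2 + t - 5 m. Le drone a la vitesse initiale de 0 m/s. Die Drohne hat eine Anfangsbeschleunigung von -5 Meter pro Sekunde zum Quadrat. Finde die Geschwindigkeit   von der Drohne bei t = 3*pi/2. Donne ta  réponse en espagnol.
Partiendo del snap s(t) = 5·cos(t), tomamos 3 antiderivadas. Tomando ∫s(t)dt y aplicando j(0) = 0, encontramos j(t) = 5·sin(t). Tomando ∫j(t)dt y aplicando a(0) = -5, encontramos a(t) = -5·cos(t). La integral de la aceleración es la velocidad. Usando v(0) = 0, obtenemos v(t) = -5·sin(t). Usando v(t) = -5·sin(t) y sustituyendo t = 3*pi/2, encontramos v = 5.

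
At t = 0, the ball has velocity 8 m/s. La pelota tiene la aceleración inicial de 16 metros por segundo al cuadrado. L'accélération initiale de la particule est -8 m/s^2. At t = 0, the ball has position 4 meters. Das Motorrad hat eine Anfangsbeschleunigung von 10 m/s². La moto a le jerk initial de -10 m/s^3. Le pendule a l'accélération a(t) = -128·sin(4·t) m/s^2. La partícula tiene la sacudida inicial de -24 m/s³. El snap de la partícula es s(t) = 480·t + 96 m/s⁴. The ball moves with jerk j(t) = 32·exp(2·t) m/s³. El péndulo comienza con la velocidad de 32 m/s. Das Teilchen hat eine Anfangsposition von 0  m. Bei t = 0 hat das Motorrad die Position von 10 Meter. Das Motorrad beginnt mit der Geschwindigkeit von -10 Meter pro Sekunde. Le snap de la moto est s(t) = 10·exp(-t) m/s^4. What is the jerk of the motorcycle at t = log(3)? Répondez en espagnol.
Partiendo del snap s(t) = 10·exp(-t), tomamos 1 integral. Integrando el snap y usando la condición inicial j(0) = -10, obtenemos j(t) = -10·exp(-t). Tenemos la sacudida j(t) = -10·exp(-t). Sustituyendo t = log(3): j(log(3)) = -10/3.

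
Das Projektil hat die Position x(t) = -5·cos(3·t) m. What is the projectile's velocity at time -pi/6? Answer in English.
Starting from position x(t) = -5·cos(3·t), we take 1 derivative. The derivative of position gives velocity: v(t) = 15·sin(3·t). Using v(t) = 15·sin(3·t) and substituting t = -pi/6, we find v = -15.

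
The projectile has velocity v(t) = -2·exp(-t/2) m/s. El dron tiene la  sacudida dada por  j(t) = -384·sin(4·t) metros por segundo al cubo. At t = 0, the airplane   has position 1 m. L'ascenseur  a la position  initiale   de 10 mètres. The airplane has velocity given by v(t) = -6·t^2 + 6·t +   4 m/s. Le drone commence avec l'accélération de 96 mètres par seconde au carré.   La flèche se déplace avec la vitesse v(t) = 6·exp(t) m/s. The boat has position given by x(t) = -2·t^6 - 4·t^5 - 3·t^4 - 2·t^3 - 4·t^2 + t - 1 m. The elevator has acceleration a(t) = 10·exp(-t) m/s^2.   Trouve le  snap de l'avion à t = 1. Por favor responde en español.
Debemos derivar nuestra ecuación de la velocidad v(t) = -6·t^2 + 6·t + 4 3 veces. Derivando la velocidad, obtenemos la aceleración: a(t) = 6 - 12·t. La derivada de la aceleración da la sacudida: j(t) = -12. Tomando d/dt de j(t), encontramos s(t) = 0. De la ecuación del snap s(t) = 0, sustituimos t = 1 para obtener s = 0.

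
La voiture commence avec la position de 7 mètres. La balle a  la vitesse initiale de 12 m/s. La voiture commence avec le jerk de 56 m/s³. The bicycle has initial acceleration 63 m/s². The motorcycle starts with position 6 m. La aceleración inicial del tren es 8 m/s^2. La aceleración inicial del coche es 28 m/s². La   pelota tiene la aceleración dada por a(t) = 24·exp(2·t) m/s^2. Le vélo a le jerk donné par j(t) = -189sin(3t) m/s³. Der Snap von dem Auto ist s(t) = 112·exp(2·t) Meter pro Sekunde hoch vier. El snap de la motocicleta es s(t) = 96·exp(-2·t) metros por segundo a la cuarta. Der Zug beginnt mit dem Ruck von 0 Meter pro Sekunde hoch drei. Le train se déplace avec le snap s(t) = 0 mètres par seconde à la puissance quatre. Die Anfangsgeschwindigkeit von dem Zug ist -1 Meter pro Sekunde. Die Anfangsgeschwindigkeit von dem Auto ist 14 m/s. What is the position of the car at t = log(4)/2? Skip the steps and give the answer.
The answer is 28.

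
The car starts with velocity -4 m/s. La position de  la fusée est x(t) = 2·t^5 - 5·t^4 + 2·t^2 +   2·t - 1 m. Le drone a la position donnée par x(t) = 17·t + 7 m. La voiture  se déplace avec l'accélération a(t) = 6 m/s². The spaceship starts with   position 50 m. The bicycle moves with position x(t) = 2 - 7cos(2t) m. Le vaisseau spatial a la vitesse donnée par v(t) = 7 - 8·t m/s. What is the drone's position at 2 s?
From the given position equation x(t) = 17·t + 7, we substitute t = 2 to get x = 41.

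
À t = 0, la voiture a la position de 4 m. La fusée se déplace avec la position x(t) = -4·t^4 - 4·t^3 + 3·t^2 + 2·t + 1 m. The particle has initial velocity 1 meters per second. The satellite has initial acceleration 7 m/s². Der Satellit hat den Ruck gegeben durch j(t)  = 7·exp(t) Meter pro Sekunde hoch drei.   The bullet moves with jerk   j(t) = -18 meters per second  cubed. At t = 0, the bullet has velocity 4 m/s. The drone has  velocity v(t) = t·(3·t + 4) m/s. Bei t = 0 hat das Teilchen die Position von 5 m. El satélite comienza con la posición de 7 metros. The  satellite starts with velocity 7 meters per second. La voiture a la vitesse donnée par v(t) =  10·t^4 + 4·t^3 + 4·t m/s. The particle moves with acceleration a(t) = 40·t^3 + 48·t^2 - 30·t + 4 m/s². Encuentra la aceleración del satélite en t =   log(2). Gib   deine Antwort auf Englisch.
We need to integrate our jerk equation j(t) = 7·exp(t) 1 time. Integrating jerk and using the initial condition a(0) = 7, we get a(t) = 7·exp(t). Using a(t) = 7·exp(t) and substituting t = log(2), we find a = 14.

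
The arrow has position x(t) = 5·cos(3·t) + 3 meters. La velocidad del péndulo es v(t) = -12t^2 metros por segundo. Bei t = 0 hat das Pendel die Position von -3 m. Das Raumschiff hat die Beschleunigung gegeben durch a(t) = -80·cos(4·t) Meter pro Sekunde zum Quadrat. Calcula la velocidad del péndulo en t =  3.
Tenemos la velocidad v(t) = -12·t^2. Sustituyendo t = 3: v(3) = -108.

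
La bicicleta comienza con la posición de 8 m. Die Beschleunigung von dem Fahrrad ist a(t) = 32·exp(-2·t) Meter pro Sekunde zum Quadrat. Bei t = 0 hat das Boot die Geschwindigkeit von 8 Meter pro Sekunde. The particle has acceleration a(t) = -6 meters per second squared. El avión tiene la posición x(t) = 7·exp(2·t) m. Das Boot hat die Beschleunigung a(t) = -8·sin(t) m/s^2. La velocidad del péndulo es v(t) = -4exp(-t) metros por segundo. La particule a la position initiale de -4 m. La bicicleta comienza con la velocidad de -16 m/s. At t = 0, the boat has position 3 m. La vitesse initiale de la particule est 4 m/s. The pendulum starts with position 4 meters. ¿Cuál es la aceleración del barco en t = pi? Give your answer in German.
Aus der Gleichung für die Beschleunigung a(t) = -8·sin(t), setzen wir t = pi ein und erhalten a = 0.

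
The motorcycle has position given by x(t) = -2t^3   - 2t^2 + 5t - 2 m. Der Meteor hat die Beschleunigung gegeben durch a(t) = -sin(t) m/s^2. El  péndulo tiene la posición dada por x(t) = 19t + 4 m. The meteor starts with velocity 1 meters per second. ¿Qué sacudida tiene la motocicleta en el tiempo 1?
Debemos derivar nuestra ecuación de la posición x(t) = -2·t^3 - 2·t^2 + 5·t - 2 3 veces. Derivando la posición, obtenemos la velocidad: v(t) = -6·t^2 - 4·t + 5. La derivada de la velocidad da la aceleración: a(t) = -12·t - 4. La derivada de la aceleración da la sacudida: j(t) = -12. Usando j(t) = -12 y sustituyendo t = 1, encontramos j = -12.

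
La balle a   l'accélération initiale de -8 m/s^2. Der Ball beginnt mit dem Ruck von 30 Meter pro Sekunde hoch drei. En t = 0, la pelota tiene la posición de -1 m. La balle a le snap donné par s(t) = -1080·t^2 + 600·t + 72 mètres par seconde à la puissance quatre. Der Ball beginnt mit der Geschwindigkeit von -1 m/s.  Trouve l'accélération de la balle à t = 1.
Nous devons trouver l'intégrale de notre équation du snap s(t) = -1080·t^2 + 600·t + 72 2 fois. En intégrant le snap et en utilisant la condition initiale j(0) = 30, nous obtenons j(t) = -360·t^3 + 300·t^2 + 72·t + 30. En prenant ∫j(t)dt et en appliquant a(0) = -8, nous trouvons a(t) = -90·t^4 + 100·t^3 + 36·t^2 + 30·t - 8. De l'équation de l'accélération a(t) = -90·t^4 + 100·t^3 + 36·t^2 + 30·t - 8, nous substituons t = 1 pour obtenir a = 68.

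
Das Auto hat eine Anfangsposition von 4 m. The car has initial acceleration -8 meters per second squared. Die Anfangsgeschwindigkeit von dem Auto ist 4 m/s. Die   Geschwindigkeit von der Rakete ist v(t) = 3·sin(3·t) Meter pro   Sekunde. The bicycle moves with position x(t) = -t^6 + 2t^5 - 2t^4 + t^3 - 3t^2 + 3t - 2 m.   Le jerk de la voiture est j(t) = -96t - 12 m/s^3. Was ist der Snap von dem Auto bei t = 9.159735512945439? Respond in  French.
Nous devons dériver notre équation du jerk j(t) = -96·t - 12 1 fois. En prenant d/dt de j(t), nous trouvons s(t) = -96. Nous avons le snap s(t) = -96. En substituant t = 9.159735512945439: s(9.159735512945439) = -96.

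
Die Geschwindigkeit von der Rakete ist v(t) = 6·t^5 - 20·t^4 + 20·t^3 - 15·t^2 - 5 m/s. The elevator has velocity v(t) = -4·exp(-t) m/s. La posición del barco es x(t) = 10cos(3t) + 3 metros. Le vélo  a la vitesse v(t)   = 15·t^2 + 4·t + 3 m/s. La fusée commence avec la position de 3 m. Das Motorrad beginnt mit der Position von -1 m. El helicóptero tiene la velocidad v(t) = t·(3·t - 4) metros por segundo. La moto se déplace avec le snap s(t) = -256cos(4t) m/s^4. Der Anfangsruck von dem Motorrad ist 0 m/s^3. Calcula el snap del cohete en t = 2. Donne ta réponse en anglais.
To solve this, we need to take 3 derivatives of our velocity equation v(t) = 6·t^5 - 20·t^4 + 20·t^3 - 15·t^2 - 5. Differentiating velocity, we get acceleration: a(t) = 30·t^4 - 80·t^3 + 60·t^2 - 30·t. Differentiating acceleration, we get jerk: j(t) = 120·t^3 - 240·t^2 + 120·t - 30. The derivative of jerk gives snap: s(t) = 360·t^2 - 480·t + 120. From the given snap equation s(t) = 360·t^2 - 480·t + 120, we substitute t = 2 to get s = 600.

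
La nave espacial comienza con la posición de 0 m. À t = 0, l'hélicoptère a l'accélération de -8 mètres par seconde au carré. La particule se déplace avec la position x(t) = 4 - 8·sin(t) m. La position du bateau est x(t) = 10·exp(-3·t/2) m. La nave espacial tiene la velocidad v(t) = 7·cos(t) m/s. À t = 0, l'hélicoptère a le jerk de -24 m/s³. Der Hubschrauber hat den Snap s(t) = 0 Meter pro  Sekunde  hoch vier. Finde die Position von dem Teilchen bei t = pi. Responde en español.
De la ecuación de la posición x(t) = 4 - 8·sin(t), sustituimos t = pi para obtener x = 4.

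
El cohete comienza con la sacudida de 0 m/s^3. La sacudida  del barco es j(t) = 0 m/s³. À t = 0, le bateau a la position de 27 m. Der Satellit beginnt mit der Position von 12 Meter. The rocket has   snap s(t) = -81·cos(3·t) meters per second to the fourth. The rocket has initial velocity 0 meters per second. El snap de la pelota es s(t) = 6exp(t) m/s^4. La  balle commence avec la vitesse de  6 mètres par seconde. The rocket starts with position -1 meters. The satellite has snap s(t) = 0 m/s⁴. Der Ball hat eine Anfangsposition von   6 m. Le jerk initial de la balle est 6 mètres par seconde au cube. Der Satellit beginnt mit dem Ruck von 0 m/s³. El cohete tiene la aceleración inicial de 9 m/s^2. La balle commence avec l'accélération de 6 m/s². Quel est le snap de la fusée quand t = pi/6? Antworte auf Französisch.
Nous avons le snap s(t) = -81·cos(3·t). En substituant t = pi/6: s(pi/6) = 0.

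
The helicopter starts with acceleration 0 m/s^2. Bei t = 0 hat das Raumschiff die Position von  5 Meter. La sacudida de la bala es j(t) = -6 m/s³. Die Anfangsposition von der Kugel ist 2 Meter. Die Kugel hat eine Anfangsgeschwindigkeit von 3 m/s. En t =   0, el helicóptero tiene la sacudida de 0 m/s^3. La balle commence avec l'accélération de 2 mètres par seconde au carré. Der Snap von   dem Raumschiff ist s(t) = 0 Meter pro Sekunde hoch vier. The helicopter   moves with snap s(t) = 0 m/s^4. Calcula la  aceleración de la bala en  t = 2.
Debemos encontrar la integral de nuestra ecuación de la sacudida j(t) = -6 1 vez. La integral de la sacudida es la aceleración. Usando a(0) = 2, obtenemos a(t) = 2 - 6·t. De la ecuación de la aceleración a(t) = 2 - 6·t, sustituimos t = 2 para obtener a = -10.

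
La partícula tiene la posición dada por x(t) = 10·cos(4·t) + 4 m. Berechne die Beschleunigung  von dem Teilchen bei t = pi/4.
Um dies zu lösen, müssen wir 2 Ableitungen unserer Gleichung für die Position x(t) = 10·cos(4·t) + 4 nehmen. Die Ableitung von der Position ergibt die Geschwindigkeit: v(t) = -40·sin(4·t). Mit d/dt von v(t) finden wir a(t) = -160·cos(4·t). Wir haben die Beschleunigung a(t) = -160·cos(4·t). Durch Einsetzen von t = pi/4: a(pi/4) = 160.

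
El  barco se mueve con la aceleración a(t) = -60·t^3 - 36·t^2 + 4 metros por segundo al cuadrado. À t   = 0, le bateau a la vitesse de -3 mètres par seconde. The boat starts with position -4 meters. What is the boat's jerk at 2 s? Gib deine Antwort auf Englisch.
We must differentiate our acceleration equation a(t) = -60·t^3 - 36·t^2 + 4 1 time. Taking d/dt of a(t), we find j(t) = -180·t^2 - 72·t. We have jerk j(t) = -180·t^2 - 72·t. Substituting t = 2: j(2) = -864.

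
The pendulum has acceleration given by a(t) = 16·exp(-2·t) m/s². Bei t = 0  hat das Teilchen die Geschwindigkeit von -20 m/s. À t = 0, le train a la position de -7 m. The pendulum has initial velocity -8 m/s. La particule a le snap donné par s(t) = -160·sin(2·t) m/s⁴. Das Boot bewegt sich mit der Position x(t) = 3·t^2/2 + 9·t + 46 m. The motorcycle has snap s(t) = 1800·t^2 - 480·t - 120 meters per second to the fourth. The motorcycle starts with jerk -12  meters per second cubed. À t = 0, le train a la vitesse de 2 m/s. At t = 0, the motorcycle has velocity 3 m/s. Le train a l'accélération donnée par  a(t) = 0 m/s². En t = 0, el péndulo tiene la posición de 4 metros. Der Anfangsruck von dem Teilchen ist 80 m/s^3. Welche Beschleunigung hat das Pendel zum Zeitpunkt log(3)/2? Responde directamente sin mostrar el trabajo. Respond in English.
The acceleration at t = log(3)/2 is a = 16/3.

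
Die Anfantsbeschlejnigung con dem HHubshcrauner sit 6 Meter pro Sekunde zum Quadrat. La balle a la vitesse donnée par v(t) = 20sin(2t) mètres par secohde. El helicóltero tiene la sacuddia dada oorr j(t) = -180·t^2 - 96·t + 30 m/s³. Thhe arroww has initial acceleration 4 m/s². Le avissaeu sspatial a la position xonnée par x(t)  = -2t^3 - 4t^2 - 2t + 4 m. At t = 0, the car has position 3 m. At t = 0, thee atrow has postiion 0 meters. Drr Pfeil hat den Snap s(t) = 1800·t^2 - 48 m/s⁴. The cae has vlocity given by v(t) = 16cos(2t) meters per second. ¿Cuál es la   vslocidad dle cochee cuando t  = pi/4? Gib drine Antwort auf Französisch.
Nous avons la vitesse v(t) = 16·cos(2·t). En substituant t = pi/4: v(pi/4) = 0.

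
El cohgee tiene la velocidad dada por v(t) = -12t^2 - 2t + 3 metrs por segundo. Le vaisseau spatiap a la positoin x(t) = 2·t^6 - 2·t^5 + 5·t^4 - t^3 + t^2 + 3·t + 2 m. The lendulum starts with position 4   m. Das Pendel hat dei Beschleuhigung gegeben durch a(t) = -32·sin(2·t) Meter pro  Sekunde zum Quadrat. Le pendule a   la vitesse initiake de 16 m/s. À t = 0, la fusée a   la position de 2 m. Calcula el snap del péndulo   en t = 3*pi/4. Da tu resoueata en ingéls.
Starting from acceleration a(t) = -32·sin(2·t), we take 2 derivatives. The derivative of acceleration gives jerk: j(t) = -64·cos(2·t). Differentiating jerk, we get snap: s(t) = 128·sin(2·t). From the given snap equation s(t) = 128·sin(2·t), we substitute t = 3*pi/4 to get s = -128.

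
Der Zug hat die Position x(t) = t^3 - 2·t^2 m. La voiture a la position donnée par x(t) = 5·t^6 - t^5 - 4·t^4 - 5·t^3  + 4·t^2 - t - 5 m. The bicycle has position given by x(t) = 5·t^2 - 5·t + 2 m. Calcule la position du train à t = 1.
De l'équation de la position x(t) = t^3 - 2·t^2, nous substituons t = 1 pour obtenir x = -1.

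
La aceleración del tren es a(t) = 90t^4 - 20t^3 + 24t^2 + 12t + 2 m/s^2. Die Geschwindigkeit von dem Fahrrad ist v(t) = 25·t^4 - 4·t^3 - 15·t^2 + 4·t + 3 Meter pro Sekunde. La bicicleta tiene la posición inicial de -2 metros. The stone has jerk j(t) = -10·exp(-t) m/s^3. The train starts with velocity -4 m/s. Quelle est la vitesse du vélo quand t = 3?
De l'équation de la vitesse v(t) = 25·t^4 - 4·t^3 - 15·t^2 + 4·t + 3, nous substituons t = 3 pour obtenir v = 1797.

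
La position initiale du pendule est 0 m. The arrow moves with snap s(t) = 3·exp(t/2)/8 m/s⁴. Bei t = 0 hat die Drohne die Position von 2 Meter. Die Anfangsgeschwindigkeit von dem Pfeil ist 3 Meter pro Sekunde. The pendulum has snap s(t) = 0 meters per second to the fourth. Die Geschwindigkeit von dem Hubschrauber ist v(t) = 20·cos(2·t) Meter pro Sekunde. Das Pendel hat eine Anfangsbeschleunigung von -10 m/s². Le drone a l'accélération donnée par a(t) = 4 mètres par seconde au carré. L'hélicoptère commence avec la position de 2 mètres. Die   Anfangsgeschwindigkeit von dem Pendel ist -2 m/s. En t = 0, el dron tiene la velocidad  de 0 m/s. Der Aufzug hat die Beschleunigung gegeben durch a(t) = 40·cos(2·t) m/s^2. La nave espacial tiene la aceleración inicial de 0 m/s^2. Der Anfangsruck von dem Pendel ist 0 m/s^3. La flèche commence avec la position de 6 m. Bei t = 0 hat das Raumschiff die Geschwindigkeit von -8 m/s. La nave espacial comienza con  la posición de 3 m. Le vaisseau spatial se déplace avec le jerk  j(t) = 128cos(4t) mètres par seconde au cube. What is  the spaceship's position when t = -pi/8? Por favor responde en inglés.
Starting from jerk j(t) = 128·cos(4·t), we take 3 antiderivatives. The integral of jerk is acceleration. Using a(0) = 0, we get a(t) = 32·sin(4·t). Integrating acceleration and using the initial condition v(0) = -8, we get v(t) = -8·cos(4·t). The integral of velocity is position. Using x(0) = 3, we get x(t) = 3 - 2·sin(4·t). From the given position equation x(t) = 3 - 2·sin(4·t), we substitute t = -pi/8 to get x = 5.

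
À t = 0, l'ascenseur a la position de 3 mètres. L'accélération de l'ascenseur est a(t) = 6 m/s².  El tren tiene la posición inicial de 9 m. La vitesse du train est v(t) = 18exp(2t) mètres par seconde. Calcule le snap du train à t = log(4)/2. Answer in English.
We must differentiate our velocity equation v(t) = 18·exp(2·t) 3 times. The derivative of velocity gives acceleration: a(t) = 36·exp(2·t). The derivative of acceleration gives jerk: j(t) = 72·exp(2·t). The derivative of jerk gives snap: s(t) = 144·exp(2·t). Using s(t) = 144·exp(2·t) and substituting t = log(4)/2, we find s = 576.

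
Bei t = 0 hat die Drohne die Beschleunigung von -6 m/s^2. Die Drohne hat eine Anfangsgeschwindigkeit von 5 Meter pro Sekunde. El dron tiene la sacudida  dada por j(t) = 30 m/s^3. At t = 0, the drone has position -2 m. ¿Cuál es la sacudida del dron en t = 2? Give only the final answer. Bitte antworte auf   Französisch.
j(2) = 30.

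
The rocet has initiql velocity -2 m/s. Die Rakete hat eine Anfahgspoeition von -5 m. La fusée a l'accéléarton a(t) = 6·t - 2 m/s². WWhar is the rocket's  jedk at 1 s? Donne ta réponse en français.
En partant de l'accélération a(t) = 6·t - 2, nous prenons 1 dérivée. La dérivée de l'accélération donne le jerk: j(t) = 6. Nous avons le jerk j(t) = 6. En substituant t = 1: j(1) = 6.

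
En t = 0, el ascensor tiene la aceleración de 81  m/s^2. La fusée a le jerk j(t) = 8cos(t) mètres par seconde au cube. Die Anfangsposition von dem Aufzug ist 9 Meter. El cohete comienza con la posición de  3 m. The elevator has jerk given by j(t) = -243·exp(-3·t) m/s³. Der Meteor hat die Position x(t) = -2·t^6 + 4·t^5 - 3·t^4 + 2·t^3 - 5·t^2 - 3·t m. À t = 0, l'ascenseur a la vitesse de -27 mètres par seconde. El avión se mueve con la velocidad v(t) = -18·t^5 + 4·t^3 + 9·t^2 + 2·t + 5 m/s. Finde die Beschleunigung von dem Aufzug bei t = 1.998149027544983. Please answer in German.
Wir müssen unsere Gleichung für den Ruck j(t) = -243·exp(-3·t) 1-mal integrieren. Das Integral von dem Ruck ist die Beschleunigung. Mit a(0) = 81 erhalten wir a(t) = 81·exp(-3·t). Aus der Gleichung für die Beschleunigung a(t) = 81·exp(-3·t), setzen wir t = 1.998149027544983 ein und erhalten a = 0.201896936332243.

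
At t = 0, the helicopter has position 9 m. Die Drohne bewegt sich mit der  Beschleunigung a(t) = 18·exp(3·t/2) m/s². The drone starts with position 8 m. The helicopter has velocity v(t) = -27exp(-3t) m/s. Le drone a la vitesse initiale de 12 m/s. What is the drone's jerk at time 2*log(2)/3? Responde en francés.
En partant de l'accélération a(t) = 18·exp(3·t/2), nous prenons 1 dérivée. En dérivant l'accélération, nous obtenons le jerk: j(t) = 27·exp(3·t/2). En utilisant j(t) = 27·exp(3·t/2) et en substituant t = 2*log(2)/3, nous trouvons j = 54.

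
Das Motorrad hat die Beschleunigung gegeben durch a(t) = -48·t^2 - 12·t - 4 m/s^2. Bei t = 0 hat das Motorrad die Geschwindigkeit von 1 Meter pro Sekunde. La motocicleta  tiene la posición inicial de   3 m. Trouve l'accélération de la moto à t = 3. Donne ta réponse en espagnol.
Tenemos la aceleración a(t) = -48·t^2 - 12·t - 4. Sustituyendo t = 3: a(3) = -472.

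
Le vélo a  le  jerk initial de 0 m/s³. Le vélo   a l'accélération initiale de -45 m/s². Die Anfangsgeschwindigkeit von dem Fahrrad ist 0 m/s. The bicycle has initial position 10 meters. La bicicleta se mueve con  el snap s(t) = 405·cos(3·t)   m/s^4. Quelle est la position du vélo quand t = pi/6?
Nous devons intégrer notre équation du snap s(t) = 405·cos(3·t) 4 fois. L'intégrale du snap, avec j(0) = 0, donne le jerk: j(t) = 135·sin(3·t). La primitive du jerk est l'accélération. En utilisant a(0) = -45, nous obtenons a(t) = -45·cos(3·t). L'intégrale de l'accélération est la vitesse. En utilisant v(0) = 0, nous obtenons v(t) = -15·sin(3·t). En intégrant la vitesse et en utilisant la condition initiale x(0) = 10, nous obtenons x(t) = 5·cos(3·t) + 5. De l'équation de la position x(t) = 5·cos(3·t) + 5, nous substituons t = pi/6 pour obtenir x = 5.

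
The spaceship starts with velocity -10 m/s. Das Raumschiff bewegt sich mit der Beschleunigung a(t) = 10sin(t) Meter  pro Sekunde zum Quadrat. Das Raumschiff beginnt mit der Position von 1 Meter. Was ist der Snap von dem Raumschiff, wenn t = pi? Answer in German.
Ausgehend von der Beschleunigung a(t) = 10·sin(t), nehmen wir 2 Ableitungen. Mit d/dt von a(t) finden wir j(t) = 10·cos(t). Die Ableitung von dem Ruck ergibt den Snap: s(t) = -10·sin(t). Wir haben den Snap s(t) = -10·sin(t). Durch Einsetzen von t = pi: s(pi) = 0.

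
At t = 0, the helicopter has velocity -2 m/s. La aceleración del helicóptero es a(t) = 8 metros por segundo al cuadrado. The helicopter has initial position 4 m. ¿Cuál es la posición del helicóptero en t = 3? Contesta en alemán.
Um dies zu lösen, müssen wir 2 Integrale unserer Gleichung für die Beschleunigung a(t) = 8 finden. Das Integral von der Beschleunigung ist die Geschwindigkeit. Mit v(0) = -2 erhalten wir v(t) = 8·t - 2. Mit ∫v(t)dt und Anwendung von x(0) = 4, finden wir x(t) = 4·t^2 - 2·t + 4. Wir haben die Position x(t) = 4·t^2 - 2·t + 4. Durch Einsetzen von t = 3: x(3) = 34.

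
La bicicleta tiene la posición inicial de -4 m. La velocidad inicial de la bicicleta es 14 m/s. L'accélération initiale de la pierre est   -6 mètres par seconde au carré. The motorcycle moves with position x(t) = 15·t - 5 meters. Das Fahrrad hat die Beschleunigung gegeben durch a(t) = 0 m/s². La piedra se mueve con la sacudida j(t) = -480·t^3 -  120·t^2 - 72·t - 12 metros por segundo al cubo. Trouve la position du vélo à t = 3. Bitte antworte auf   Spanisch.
Necesitamos integrar nuestra ecuación de la aceleración a(t) = 0 2 veces. Tomando ∫a(t)dt y aplicando v(0) = 14, encontramos v(t) = 14. Tomando ∫v(t)dt y aplicando x(0) = -4, encontramos x(t) = 14·t - 4. De la ecuación de la posición x(t) = 14·t - 4, sustituimos t = 3 para obtener x = 38.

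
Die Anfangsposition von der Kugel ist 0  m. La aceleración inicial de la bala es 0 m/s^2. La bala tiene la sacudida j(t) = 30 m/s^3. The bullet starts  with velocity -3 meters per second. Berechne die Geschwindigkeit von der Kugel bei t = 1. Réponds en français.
Nous devons trouver l'intégrale de notre équation du jerk j(t) = 30 2 fois. L'intégrale du jerk, avec a(0) = 0, donne l'accélération: a(t) = 30·t. La primitive de l'accélération est la vitesse. En utilisant v(0) = -3, nous obtenons v(t) = 15·t^2 - 3. De l'équation de la vitesse v(t) = 15·t^2 - 3, nous substituons t = 1 pour obtenir v = 12.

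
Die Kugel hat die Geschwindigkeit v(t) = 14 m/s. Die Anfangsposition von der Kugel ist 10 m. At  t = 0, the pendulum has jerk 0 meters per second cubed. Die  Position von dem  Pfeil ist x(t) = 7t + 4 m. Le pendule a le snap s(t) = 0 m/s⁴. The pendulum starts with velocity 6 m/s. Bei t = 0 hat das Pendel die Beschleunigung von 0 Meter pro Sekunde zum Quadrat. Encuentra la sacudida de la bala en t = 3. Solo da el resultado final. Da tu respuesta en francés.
j(3) = 0.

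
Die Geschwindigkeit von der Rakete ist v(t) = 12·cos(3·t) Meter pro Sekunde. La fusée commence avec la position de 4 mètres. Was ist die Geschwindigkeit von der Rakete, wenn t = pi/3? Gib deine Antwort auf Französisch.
De l'équation de la vitesse v(t) = 12·cos(3·t), nous substituons t = pi/3 pour obtenir v = -12.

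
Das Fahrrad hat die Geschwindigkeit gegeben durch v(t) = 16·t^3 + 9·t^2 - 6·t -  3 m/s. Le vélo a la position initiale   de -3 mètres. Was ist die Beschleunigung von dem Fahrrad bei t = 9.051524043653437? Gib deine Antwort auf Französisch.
Pour résoudre ceci, nous devons prendre 1 dérivée de notre équation de la vitesse v(t) = 16·t^3 + 9·t^2 - 6·t - 3. En prenant d/dt de v(t), nous trouvons a(t) = 48·t^2 + 18·t - 6. Nous avons l'accélération a(t) = 48·t^2 + 18·t - 6. En substituant t = 9.051524043653437: a(9.051524043653437) = 4089.57163340190.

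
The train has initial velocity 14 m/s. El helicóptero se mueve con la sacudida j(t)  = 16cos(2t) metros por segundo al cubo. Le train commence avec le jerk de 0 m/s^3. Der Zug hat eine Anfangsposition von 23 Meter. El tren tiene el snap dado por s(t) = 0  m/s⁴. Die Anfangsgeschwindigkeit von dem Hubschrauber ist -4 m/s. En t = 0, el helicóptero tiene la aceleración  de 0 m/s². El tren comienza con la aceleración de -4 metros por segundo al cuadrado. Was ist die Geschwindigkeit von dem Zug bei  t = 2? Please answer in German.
Ausgehend von dem Snap s(t) = 0, nehmen wir 3 Integrale. Durch Integration von dem Snap und Verwendung der Anfangsbedingung j(0) = 0, erhalten wir j(t) = 0. Das Integral von dem Ruck ist die Beschleunigung. Mit a(0) = -4 erhalten wir a(t) = -4. Mit ∫a(t)dt und Anwendung von v(0) = 14, finden wir v(t) = 14 - 4·t. Mit v(t) = 14 - 4·t und Einsetzen von t = 2, finden wir v = 6.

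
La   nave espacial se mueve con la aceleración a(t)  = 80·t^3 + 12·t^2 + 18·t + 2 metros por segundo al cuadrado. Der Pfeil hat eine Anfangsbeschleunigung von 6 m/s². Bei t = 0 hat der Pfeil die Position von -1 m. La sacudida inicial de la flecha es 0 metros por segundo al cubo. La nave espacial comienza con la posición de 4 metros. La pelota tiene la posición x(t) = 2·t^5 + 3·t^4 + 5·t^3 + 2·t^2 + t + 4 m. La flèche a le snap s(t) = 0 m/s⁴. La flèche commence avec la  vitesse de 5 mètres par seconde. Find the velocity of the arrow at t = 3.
We need to integrate our snap equation s(t) = 0 3 times. The antiderivative of snap is jerk. Using j(0) = 0, we get j(t) = 0. Integrating jerk and using the initial condition a(0) = 6, we get a(t) = 6. Integrating acceleration and using the initial condition v(0) = 5, we get v(t) = 6·t + 5. We have velocity v(t) = 6·t + 5. Substituting t = 3: v(3) = 23.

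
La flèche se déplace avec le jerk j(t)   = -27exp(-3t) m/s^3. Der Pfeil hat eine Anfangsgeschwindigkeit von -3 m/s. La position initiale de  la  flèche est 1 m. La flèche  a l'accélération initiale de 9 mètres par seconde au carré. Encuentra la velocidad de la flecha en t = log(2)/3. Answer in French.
Nous devons trouver l'intégrale de notre équation du jerk j(t) = -27·exp(-3·t) 2 fois. L'intégrale du jerk, avec a(0) = 9, donne l'accélération: a(t) = 9·exp(-3·t). L'intégrale de l'accélération, avec v(0) = -3, donne la vitesse: v(t) = -3·exp(-3·t). En utilisant v(t) = -3·exp(-3·t) et en substituant t = log(2)/3, nous trouvons v = -3/2.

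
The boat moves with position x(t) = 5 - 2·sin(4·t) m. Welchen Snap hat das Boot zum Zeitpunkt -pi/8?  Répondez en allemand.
Wir müssen unsere Gleichung für die Position x(t) = 5 - 2·sin(4·t) 4-mal ableiten. Durch Ableiten von der Position erhalten wir die Geschwindigkeit: v(t) = -8·cos(4·t). Mit d/dt von v(t) finden wir a(t) = 32·sin(4·t). Durch Ableiten von der Beschleunigung erhalten wir den Ruck: j(t) = 128·cos(4·t). Durch Ableiten von dem Ruck erhalten wir den Snap: s(t) = -512·sin(4·t). Wir haben den Snap s(t) = -512·sin(4·t). Durch Einsetzen von t = -pi/8: s(-pi/8) = 512.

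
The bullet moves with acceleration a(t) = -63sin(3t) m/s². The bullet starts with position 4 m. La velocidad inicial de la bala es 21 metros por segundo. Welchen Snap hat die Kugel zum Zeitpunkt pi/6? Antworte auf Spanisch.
Para resolver esto, necesitamos tomar 2 derivadas de nuestra ecuación de la aceleración a(t) = -63·sin(3·t). Derivando la aceleración, obtenemos la sacudida: j(t) = -189·cos(3·t). Derivando la sacudida, obtenemos el snap: s(t) = 567·sin(3·t). Usando s(t) = 567·sin(3·t) y sustituyendo t = pi/6, encontramos s = 567.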